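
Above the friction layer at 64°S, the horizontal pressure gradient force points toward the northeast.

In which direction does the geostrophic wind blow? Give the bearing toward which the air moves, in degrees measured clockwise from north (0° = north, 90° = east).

315°

The pressure-gradient force points toward the northeast (bearing 045°).
Geostrophic balance: in the Southern Hemisphere the Coriolis force deflects motion to the left, so the geostrophic wind blows 90° to the left of the pressure-gradient force (low pressure on the right).
Rotating 045° by 90° counterclockwise gives 315° — the wind blows toward the northwest.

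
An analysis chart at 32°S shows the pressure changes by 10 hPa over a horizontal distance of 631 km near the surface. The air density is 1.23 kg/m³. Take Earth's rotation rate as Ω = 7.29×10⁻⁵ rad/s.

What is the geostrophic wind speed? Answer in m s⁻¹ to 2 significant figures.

17 m s⁻¹

Coriolis parameter at 32°S:
f = 2Ω sin φ = 2 × 7.29×10⁻⁵ × sin 32° = 7.73×10⁻⁵ s⁻¹
Pressure gradient: |∂P/∂n| = 1000 Pa / 631000 m = 1.58×10⁻³ Pa/m
Geostrophic balance (pressure-gradient force = Coriolis force):
V_g = (1/(fρ)) |∂P/∂n| = 1.58×10⁻³ / (7.73×10⁻⁵ × 1.23) = 16.7 m/s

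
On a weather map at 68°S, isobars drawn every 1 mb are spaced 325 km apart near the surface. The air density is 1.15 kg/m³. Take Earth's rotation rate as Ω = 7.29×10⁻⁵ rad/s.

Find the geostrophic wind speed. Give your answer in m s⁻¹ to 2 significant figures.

2.0 m s⁻¹

Coriolis parameter at 68°S:
f = 2Ω sin φ = 2 × 7.29×10⁻⁵ × sin 68° = 1.35×10⁻⁴ s⁻¹
Pressure gradient: |∂P/∂n| = 100 Pa / 325000 m = 3.08×10⁻⁴ Pa/m
Geostrophic balance (pressure-gradient force = Coriolis force):
V_g = (1/(fρ)) |∂P/∂n| = 3.08×10⁻⁴ / (1.35×10⁻⁴ × 1.15) = 1.98 m/s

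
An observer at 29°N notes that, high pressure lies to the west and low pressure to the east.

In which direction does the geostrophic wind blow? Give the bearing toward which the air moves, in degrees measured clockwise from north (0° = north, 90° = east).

180°

The pressure-gradient force points toward the east (bearing 090°).
Geostrophic balance: in the Northern Hemisphere the Coriolis force deflects motion to the right, so the geostrophic wind blows 90° to the right of the pressure-gradient force (low pressure on the left).
Rotating 090° by 90° clockwise gives 180° — the wind blows toward the south.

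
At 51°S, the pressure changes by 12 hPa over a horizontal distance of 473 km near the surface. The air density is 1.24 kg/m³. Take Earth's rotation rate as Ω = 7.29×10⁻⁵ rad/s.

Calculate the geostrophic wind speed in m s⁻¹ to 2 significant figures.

18 m s⁻¹

Coriolis parameter at 51°S:
f = 2Ω sin φ = 2 × 7.29×10⁻⁵ × sin 51° = 1.13×10⁻⁴ s⁻¹
Pressure gradient: |∂P/∂n| = 1200 Pa / 473000 m = 2.54×10⁻³ Pa/m
Geostrophic balance (pressure-gradient force = Coriolis force):
V_g = (1/(fρ)) |∂P/∂n| = 2.54×10⁻³ / (1.13×10⁻⁴ × 1.24) = 18.1 m/s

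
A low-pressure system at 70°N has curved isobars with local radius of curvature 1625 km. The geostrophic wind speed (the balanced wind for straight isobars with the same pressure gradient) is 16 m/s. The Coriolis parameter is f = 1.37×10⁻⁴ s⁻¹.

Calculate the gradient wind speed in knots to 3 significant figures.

29.1 knots

Around a low, centrifugal force acts outward with Coriolis, so pressure-gradient force balances both:
(1/ρ)|∂P/∂n| = fV + V²/R  →  V² + fR·V − fR·V_g = 0
With fR = 1.37×10⁻⁴ × 1625×10³ m = 223 m/s:
V = [−fR + √((fR)² + 4 fR V_g)]/2 = [−223 + √(223² + 4×223×16)]/2 = 15 m/s
Subgeostrophic (V < V_g = 16 m/s), as expected around a low.
Converting: 15 m/s × 1.944 = 29.1 knots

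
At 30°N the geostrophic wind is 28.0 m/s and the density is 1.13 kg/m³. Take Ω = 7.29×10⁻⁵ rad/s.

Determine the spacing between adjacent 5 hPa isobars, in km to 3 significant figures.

217 km

Coriolis parameter at 30°N:
f = 2Ω sin φ = 2 × 7.29×10⁻⁵ × sin 30° = 7.29×10⁻⁵ s⁻¹
Geostrophic balance rearranged: |∂P/∂n| = f ρ V_g
|∂P/∂n| = 7.29×10⁻⁵ × 1.13 × 28.0 = 2.31×10⁻³ Pa/m
Isobar spacing: Δn = ΔP/|∂P/∂n| = 500 Pa / 2.31×10⁻³ Pa/m = 216773 m ≈ 217 km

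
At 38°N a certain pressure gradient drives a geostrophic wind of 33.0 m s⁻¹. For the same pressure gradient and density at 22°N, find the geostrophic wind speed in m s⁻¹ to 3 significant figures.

54.2 m s⁻¹

With the same pressure gradient and density, V_g ∝ 1/f ∝ 1/sin φ.
V₂ = V₁ · sin φ₁ / sin φ₂ = 33.0 × sin 38° / sin 22°
V₂ = 33.0 × 0.6157/0.3746 = 54.2 m s⁻¹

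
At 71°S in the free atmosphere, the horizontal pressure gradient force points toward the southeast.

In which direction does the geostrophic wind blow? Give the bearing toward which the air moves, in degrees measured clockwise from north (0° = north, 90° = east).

The pressure-gradient force points toward the southeast (bearing 135°).
Geostrophic balance: in the Southern Hemisphere the Coriolis force deflects motion to the left, so the geostrophic wind blows 90° to the left of the pressure-gradient force (low pressure on the right).
Rotating 135° by 90° counterclockwise gives 045° — the wind blows toward the northeast.

045°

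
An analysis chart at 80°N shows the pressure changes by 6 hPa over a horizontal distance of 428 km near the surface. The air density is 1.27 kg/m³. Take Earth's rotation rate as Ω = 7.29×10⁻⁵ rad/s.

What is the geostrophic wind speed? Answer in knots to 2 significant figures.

Coriolis parameter at 80°N:
f = 2Ω sin φ = 2 × 7.29×10⁻⁵ × sin 80° = 1.44×10⁻⁴ s⁻¹
Pressure gradient: |∂P/∂n| = 600 Pa / 428000 m = 1.40×10⁻³ Pa/m
Geostrophic balance (pressure-gradient force = Coriolis force):
V_g = (1/(fρ)) |∂P/∂n| = 1.40×10⁻³ / (1.44×10⁻⁴ × 1.27) = 7.69 m/s
Converting: 7.69 m/s × 1.944 = 15 knots

15 knots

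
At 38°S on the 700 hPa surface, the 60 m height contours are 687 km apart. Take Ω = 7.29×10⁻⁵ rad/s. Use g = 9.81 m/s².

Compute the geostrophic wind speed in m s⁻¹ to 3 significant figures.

9.54 m s⁻¹

Coriolis parameter at 38°S:
f = 2Ω sin φ = 2 × 7.29×10⁻⁵ × sin 38° = 8.98×10⁻⁵ s⁻¹
Height gradient: |∂Z/∂n| = 60 m / 687000 m = 8.73×10⁻⁵
On a pressure surface, geostrophic balance gives V_g = (g/f)|∂Z/∂n|:
V_g = 9.81 × 8.73×10⁻⁵ / 8.98×10⁻⁵ = 9.54 m/s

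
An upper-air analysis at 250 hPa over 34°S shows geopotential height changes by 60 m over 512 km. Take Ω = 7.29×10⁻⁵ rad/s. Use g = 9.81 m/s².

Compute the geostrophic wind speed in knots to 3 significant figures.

27.4 knots

Coriolis parameter at 34°S:
f = 2Ω sin φ = 2 × 7.29×10⁻⁵ × sin 34° = 8.15×10⁻⁵ s⁻¹
Height gradient: |∂Z/∂n| = 60 m / 512000 m = 1.17×10⁻⁴
On a pressure surface, geostrophic balance gives V_g = (g/f)|∂Z/∂n|:
V_g = 9.81 × 1.17×10⁻⁴ / 8.15×10⁻⁵ = 14.1 m/s
Converting: 14.1 m/s × 1.944 = 27.4 knots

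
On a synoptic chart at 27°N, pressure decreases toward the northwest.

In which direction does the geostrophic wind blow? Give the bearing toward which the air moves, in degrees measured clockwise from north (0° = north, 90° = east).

045°

The pressure-gradient force points toward the northwest (bearing 315°).
Geostrophic balance: in the Northern Hemisphere the Coriolis force deflects motion to the right, so the geostrophic wind blows 90° to the right of the pressure-gradient force (low pressure on the left).
Rotating 315° by 90° clockwise gives 045° — the wind blows toward the northeast.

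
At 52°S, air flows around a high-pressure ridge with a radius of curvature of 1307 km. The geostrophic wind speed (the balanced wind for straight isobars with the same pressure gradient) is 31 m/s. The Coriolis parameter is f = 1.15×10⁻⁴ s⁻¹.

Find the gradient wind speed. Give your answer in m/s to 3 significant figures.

Around a high, pressure-gradient force acts outward with centrifugal, so Coriolis balances both:
fV = (1/ρ)|∂P/∂n| + V²/R  →  V² − fR·V + fR·V_g = 0
With fR = 1.15×10⁻⁴ × 1307×10³ m = 150 m/s:
V = [fR − √((fR)² − 4 fR V_g)]/2 = [150 − √(150² − 4×150×31)]/2 = 43.7 m/s
Supergeostrophic (V > V_g = 31 m/s), as expected around a high.

43.7 m/s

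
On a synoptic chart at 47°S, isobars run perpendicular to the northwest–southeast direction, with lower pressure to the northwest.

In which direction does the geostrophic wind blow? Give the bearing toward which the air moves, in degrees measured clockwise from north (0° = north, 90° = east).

225°

The pressure-gradient force points toward the northwest (bearing 315°).
Geostrophic balance: in the Southern Hemisphere the Coriolis force deflects motion to the left, so the geostrophic wind blows 90° to the left of the pressure-gradient force (low pressure on the right).
Rotating 315° by 90° counterclockwise gives 225° — the wind blows toward the southwest.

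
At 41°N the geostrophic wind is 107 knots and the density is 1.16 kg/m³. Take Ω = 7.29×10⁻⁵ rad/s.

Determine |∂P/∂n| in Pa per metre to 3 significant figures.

Coriolis parameter at 41°N:
f = 2Ω sin φ = 2 × 7.29×10⁻⁵ × sin 41° = 9.57×10⁻⁵ s⁻¹
Wind speed in SI: 107 knots = 55.0 m/s
Geostrophic balance rearranged: |∂P/∂n| = f ρ V_g
|∂P/∂n| = 9.57×10⁻⁵ × 1.16 × 55.0 = 6.11×10⁻³ Pa/m

6.11×10⁻³ Pa/m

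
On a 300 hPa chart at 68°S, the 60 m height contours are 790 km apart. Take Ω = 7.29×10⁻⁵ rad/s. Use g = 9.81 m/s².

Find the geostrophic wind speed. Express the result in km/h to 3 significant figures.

Coriolis parameter at 68°S:
f = 2Ω sin φ = 2 × 7.29×10⁻⁵ × sin 68° = 1.35×10⁻⁴ s⁻¹
Height gradient: |∂Z/∂n| = 60 m / 790000 m = 7.59×10⁻⁵
On a pressure surface, geostrophic balance gives V_g = (g/f)|∂Z/∂n|:
V_g = 9.81 × 7.59×10⁻⁵ / 1.35×10⁻⁴ = 5.51 m/s
Converting: 5.51 m/s × 3.6 = 19.8 km/h

19.8 km/h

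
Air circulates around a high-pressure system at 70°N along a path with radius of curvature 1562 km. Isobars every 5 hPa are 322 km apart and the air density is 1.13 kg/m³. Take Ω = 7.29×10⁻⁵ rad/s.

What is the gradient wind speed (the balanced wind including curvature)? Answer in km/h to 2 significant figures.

38 km/h

Coriolis parameter at 70°N:
f = 2Ω sin φ = 2 × 7.29×10⁻⁵ × sin 70° = 1.37×10⁻⁴ s⁻¹
Pressure gradient: |∂P/∂n| = 500 Pa / 322000 m = 1.55×10⁻³ Pa/m
Geostrophic speed: V_g = |∂P/∂n|/(fρ) = 1.55×10⁻³/(1.37×10⁻⁴ × 1.13) = 10.0 m/s
Around a high, pressure-gradient force acts outward with centrifugal, so Coriolis balances both:
fV = (1/ρ)|∂P/∂n| + V²/R  →  V² − fR·V + fR·V_g = 0
With fR = 1.37×10⁻⁴ × 1562×10³ m = 214 m/s:
V = [fR − √((fR)² − 4 fR V_g)]/2 = [214 − √(214² − 4×214×10)]/2 = 10.5 m/s
Supergeostrophic (V > V_g = 10 m/s), as expected around a high.
Converting: 10.5 m/s × 3.6 = 38 km/h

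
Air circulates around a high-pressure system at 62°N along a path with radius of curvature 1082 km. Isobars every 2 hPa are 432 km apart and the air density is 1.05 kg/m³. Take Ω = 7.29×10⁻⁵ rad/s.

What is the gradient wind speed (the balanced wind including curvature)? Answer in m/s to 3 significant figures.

Coriolis parameter at 62°N:
f = 2Ω sin φ = 2 × 7.29×10⁻⁵ × sin 62° = 1.29×10⁻⁴ s⁻¹
Pressure gradient: |∂P/∂n| = 200 Pa / 432000 m = 4.63×10⁻⁴ Pa/m
Geostrophic speed: V_g = |∂P/∂n|/(fρ) = 4.63×10⁻⁴/(1.29×10⁻⁴ × 1.05) = 3.43 m/s
Around a high, pressure-gradient force acts outward with centrifugal, so Coriolis balances both:
fV = (1/ρ)|∂P/∂n| + V²/R  →  V² − fR·V + fR·V_g = 0
With fR = 1.29×10⁻⁴ × 1082×10³ m = 139 m/s:
V = [fR − √((fR)² − 4 fR V_g)]/2 = [139 − √(139² − 4×139×3.43)]/2 = 3.51 m/s
Supergeostrophic (V > V_g = 3.43 m/s), as expected around a high.

3.51 m/s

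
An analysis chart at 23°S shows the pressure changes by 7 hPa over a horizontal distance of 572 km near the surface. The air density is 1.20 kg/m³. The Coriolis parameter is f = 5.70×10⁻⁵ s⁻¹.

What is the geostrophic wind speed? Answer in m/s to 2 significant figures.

18 m/s

Pressure gradient: |∂P/∂n| = 700 Pa / 572000 m = 1.22×10⁻³ Pa/m
Geostrophic balance (pressure-gradient force = Coriolis force):
V_g = (1/(fρ)) |∂P/∂n| = 1.22×10⁻³ / (5.70×10⁻⁵ × 1.20) = 17.9 m/s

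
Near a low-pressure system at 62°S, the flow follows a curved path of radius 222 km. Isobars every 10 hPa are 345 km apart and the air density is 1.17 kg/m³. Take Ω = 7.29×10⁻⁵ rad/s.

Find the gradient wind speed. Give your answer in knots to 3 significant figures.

Coriolis parameter at 62°S:
f = 2Ω sin φ = 2 × 7.29×10⁻⁵ × sin 62° = 1.29×10⁻⁴ s⁻¹
Pressure gradient: |∂P/∂n| = 1000 Pa / 345000 m = 2.90×10⁻³ Pa/m
Geostrophic speed: V_g = |∂P/∂n|/(fρ) = 2.90×10⁻³/(1.29×10⁻⁴ × 1.17) = 19.2 m/s
Around a low, centrifugal force acts outward with Coriolis, so pressure-gradient force balances both:
(1/ρ)|∂P/∂n| = fV + V²/R  →  V² + fR·V − fR·V_g = 0
With fR = 1.29×10⁻⁴ × 222×10³ m = 28.6 m/s:
V = [−fR + √((fR)² + 4 fR V_g)]/2 = [−28.6 + √(28.6² + 4×28.6×19.2)]/2 = 13.2 m/s
Subgeostrophic (V < V_g = 19.2 m/s), as expected around a low.
Converting: 13.2 m/s × 1.944 = 25.6 knots

25.6 knots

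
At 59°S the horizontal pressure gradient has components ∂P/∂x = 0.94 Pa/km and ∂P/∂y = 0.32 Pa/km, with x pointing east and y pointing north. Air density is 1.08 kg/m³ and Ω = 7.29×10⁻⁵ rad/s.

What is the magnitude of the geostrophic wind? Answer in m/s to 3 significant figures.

Coriolis parameter at 59°S:
f = 2Ω sin φ = 2 × 7.29×10⁻⁵ × sin 59° = 1.25×10⁻⁴ s⁻¹
In the Southern Hemisphere f is negative: f = −1.25×10⁻⁴ s⁻¹.
Component geostrophic relations (x east, y north):
u_g = −(1/(fρ)) ∂P/∂y,  v_g = (1/(fρ)) ∂P/∂x
u_g = −(0.32×10⁻³)/(−1.25×10⁻⁴ × 1.08) = 2.37 m/s;  v_g = (0.94×10⁻³)/(−1.25×10⁻⁴ × 1.08) = −6.96 m/s
|V_g| = √(u_g² + v_g²) = 7.36 m/s

7.36 m/s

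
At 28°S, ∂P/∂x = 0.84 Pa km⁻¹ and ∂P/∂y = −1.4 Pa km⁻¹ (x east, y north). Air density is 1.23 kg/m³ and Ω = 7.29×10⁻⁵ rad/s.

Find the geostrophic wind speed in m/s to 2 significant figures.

Coriolis parameter at 28°S:
f = 2Ω sin φ = 2 × 7.29×10⁻⁵ × sin 28° = 6.84×10⁻⁵ s⁻¹
In the Southern Hemisphere f is negative: f = −6.84×10⁻⁵ s⁻¹.
Component geostrophic relations (x east, y north):
u_g = −(1/(fρ)) ∂P/∂y,  v_g = (1/(fρ)) ∂P/∂x
u_g = −(−1.4×10⁻³)/(−6.84×10⁻⁵ × 1.23) = −16.6 m/s;  v_g = (0.84×10⁻³)/(−6.84×10⁻⁵ × 1.23) = −9.98 m/s
|V_g| = √(u_g² + v_g²) = 19.4 m/s

19 m/s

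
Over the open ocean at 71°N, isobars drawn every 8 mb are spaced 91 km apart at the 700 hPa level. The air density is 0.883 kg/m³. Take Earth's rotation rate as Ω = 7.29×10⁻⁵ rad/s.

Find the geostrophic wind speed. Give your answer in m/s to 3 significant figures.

Coriolis parameter at 71°N:
f = 2Ω sin φ = 2 × 7.29×10⁻⁵ × sin 71° = 1.38×10⁻⁴ s⁻¹
Pressure gradient: |∂P/∂n| = 800 Pa / 91000 m = 8.79×10⁻³ Pa/m
Geostrophic balance (pressure-gradient force = Coriolis force):
V_g = (1/(fρ)) |∂P/∂n| = 8.79×10⁻³ / (1.38×10⁻⁴ × 0.883) = 72.2 m/s

72.2 m/s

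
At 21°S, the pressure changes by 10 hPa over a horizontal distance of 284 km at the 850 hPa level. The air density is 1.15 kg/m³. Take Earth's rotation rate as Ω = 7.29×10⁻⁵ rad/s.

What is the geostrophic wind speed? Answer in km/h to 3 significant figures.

Coriolis parameter at 21°S:
f = 2Ω sin φ = 2 × 7.29×10⁻⁵ × sin 21° = 5.23×10⁻⁵ s⁻¹
Pressure gradient: |∂P/∂n| = 1000 Pa / 284000 m = 3.52×10⁻³ Pa/m
Geostrophic balance (pressure-gradient force = Coriolis force):
V_g = (1/(fρ)) |∂P/∂n| = 3.52×10⁻³ / (5.23×10⁻⁵ × 1.15) = 58.6 m/s
Converting: 58.6 m/s × 3.6 = 211 km/h

211 km/h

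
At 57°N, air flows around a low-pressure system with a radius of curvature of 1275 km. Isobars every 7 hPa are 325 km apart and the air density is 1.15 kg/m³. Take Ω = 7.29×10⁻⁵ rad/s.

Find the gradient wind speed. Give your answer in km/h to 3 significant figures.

Coriolis parameter at 57°N:
f = 2Ω sin φ = 2 × 7.29×10⁻⁵ × sin 57° = 1.22×10⁻⁴ s⁻¹
Pressure gradient: |∂P/∂n| = 700 Pa / 325000 m = 2.15×10⁻³ Pa/m
Geostrophic speed: V_g = |∂P/∂n|/(fρ) = 2.15×10⁻³/(1.22×10⁻⁴ × 1.15) = 15.3 m/s
Around a low, centrifugal force acts outward with Coriolis, so pressure-gradient force balances both:
(1/ρ)|∂P/∂n| = fV + V²/R  →  V² + fR·V − fR·V_g = 0
With fR = 1.22×10⁻⁴ × 1275×10³ m = 156 m/s:
V = [−fR + √((fR)² + 4 fR V_g)]/2 = [−156 + √(156² + 4×156×15.3)]/2 = 14.1 m/s
Subgeostrophic (V < V_g = 15.3 m/s), as expected around a low.
Converting: 14.1 m/s × 3.6 = 50.6 km/h

50.6 km/h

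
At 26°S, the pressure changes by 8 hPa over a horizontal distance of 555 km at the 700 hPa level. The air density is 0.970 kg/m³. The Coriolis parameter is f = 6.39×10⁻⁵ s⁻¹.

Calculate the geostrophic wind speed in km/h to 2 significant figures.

Pressure gradient: |∂P/∂n| = 800 Pa / 555000 m = 1.44×10⁻³ Pa/m
Geostrophic balance (pressure-gradient force = Coriolis force):
V_g = (1/(fρ)) |∂P/∂n| = 1.44×10⁻³ / (6.39×10⁻⁵ × 0.970) = 23.3 m/s
Converting: 23.3 m/s × 3.6 = 84 km/h

84 km/h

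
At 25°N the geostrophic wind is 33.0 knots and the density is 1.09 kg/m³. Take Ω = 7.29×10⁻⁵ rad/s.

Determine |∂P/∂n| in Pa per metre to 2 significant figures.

1.1×10⁻³ Pa/m

Coriolis parameter at 25°N:
f = 2Ω sin φ = 2 × 7.29×10⁻⁵ × sin 25° = 6.16×10⁻⁵ s⁻¹
Wind speed in SI: 33.0 knots = 17.0 m/s
Geostrophic balance rearranged: |∂P/∂n| = f ρ V_g
|∂P/∂n| = 6.16×10⁻⁵ × 1.09 × 17.0 = 1.14×10⁻³ Pa/m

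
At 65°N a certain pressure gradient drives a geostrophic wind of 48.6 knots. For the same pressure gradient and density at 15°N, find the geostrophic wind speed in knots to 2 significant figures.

170 knots

With the same pressure gradient and density, V_g ∝ 1/f ∝ 1/sin φ.
V₂ = V₁ · sin φ₁ / sin φ₂ = 48.6 × sin 65° / sin 15°
V₂ = 48.6 × 0.9063/0.2588 = 170 knots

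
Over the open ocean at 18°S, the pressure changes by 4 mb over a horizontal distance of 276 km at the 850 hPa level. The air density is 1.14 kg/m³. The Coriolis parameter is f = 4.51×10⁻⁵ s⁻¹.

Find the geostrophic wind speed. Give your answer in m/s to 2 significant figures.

28 m/s

Pressure gradient: |∂P/∂n| = 400 Pa / 276000 m = 1.45×10⁻³ Pa/m
Geostrophic balance (pressure-gradient force = Coriolis force):
V_g = (1/(fρ)) |∂P/∂n| = 1.45×10⁻³ / (4.51×10⁻⁵ × 1.14) = 28.2 m/s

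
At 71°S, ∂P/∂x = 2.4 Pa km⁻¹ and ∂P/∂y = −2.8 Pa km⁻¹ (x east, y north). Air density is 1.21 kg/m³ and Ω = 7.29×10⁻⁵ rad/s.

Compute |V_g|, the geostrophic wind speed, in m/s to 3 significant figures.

22.1 m/s

Coriolis parameter at 71°S:
f = 2Ω sin φ = 2 × 7.29×10⁻⁵ × sin 71° = 1.38×10⁻⁴ s⁻¹
In the Southern Hemisphere f is negative: f = −1.38×10⁻⁴ s⁻¹.
Component geostrophic relations (x east, y north):
u_g = −(1/(fρ)) ∂P/∂y,  v_g = (1/(fρ)) ∂P/∂x
u_g = −(−2.8×10⁻³)/(−1.38×10⁻⁴ × 1.21) = −16.8 m/s;  v_g = (2.4×10⁻³)/(−1.38×10⁻⁴ × 1.21) = −14.4 m/s
|V_g| = √(u_g² + v_g²) = 22.1 m/s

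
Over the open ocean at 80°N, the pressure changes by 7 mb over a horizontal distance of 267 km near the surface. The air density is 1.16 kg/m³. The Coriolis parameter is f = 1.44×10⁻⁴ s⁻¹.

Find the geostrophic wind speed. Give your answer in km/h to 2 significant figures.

Pressure gradient: |∂P/∂n| = 700 Pa / 267000 m = 2.62×10⁻³ Pa/m
Geostrophic balance (pressure-gradient force = Coriolis force):
V_g = (1/(fρ)) |∂P/∂n| = 2.62×10⁻³ / (1.44×10⁻⁴ × 1.16) = 15.7 m/s
Converting: 15.7 m/s × 3.6 = 57 km/h

57 km/h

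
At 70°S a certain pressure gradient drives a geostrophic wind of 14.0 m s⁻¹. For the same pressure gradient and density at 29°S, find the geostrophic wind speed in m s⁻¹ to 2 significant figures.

With the same pressure gradient and density, V_g ∝ 1/f ∝ 1/sin φ.
V₂ = V₁ · sin φ₁ / sin φ₂ = 14.0 × sin 70° / sin 29°
V₂ = 14.0 × 0.9397/0.4848 = 27 m s⁻¹

27 m s⁻¹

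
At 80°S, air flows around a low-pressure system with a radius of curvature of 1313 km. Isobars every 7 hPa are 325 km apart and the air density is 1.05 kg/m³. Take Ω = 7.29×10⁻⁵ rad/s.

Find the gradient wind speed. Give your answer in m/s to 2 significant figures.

Coriolis parameter at 80°S:
f = 2Ω sin φ = 2 × 7.29×10⁻⁵ × sin 80° = 1.44×10⁻⁴ s⁻¹
Pressure gradient: |∂P/∂n| = 700 Pa / 325000 m = 2.15×10⁻³ Pa/m
Geostrophic speed: V_g = |∂P/∂n|/(fρ) = 2.15×10⁻³/(1.44×10⁻⁴ × 1.05) = 14.3 m/s
Around a low, centrifugal force acts outward with Coriolis, so pressure-gradient force balances both:
(1/ρ)|∂P/∂n| = fV + V²/R  →  V² + fR·V − fR·V_g = 0
With fR = 1.44×10⁻⁴ × 1313×10³ m = 189 m/s:
V = [−fR + √((fR)² + 4 fR V_g)]/2 = [−189 + √(189² + 4×189×14.3)]/2 = 13.3 m/s
Subgeostrophic (V < V_g = 14.3 m/s), as expected around a low.

13 m/s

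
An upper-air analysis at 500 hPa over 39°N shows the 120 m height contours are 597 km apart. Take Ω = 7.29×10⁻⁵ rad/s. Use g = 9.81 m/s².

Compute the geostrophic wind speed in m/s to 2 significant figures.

Coriolis parameter at 39°N:
f = 2Ω sin φ = 2 × 7.29×10⁻⁵ × sin 39° = 9.18×10⁻⁵ s⁻¹
Height gradient: |∂Z/∂n| = 120 m / 597000 m = 2.01×10⁻⁴
On a pressure surface, geostrophic balance gives V_g = (g/f)|∂Z/∂n|:
V_g = 9.81 × 2.01×10⁻⁴ / 9.18×10⁻⁵ = 21.5 m/s

21 m/s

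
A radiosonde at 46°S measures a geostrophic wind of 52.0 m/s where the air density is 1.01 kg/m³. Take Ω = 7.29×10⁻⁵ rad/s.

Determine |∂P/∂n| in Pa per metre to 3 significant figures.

Coriolis parameter at 46°S:
f = 2Ω sin φ = 2 × 7.29×10⁻⁵ × sin 46° = 1.05×10⁻⁴ s⁻¹
Geostrophic balance rearranged: |∂P/∂n| = f ρ V_g
|∂P/∂n| = 1.05×10⁻⁴ × 1.01 × 52.0 = 5.51×10⁻³ Pa/m

5.51×10⁻³ Pa/m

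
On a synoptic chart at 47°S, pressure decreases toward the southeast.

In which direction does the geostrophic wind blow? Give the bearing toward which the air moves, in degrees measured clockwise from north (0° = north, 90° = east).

045°

The pressure-gradient force points toward the southeast (bearing 135°).
Geostrophic balance: in the Southern Hemisphere the Coriolis force deflects motion to the left, so the geostrophic wind blows 90° to the left of the pressure-gradient force (low pressure on the right).
Rotating 135° by 90° counterclockwise gives 045° — the wind blows toward the northeast.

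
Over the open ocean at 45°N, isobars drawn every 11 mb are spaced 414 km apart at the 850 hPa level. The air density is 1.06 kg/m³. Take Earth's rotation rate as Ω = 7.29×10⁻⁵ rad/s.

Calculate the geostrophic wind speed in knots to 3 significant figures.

Coriolis parameter at 45°N:
f = 2Ω sin φ = 2 × 7.29×10⁻⁵ × sin 45° = 1.03×10⁻⁴ s⁻¹
Pressure gradient: |∂P/∂n| = 1100 Pa / 414000 m = 2.66×10⁻³ Pa/m
Geostrophic balance (pressure-gradient force = Coriolis force):
V_g = (1/(fρ)) |∂P/∂n| = 2.66×10⁻³ / (1.03×10⁻⁴ × 1.06) = 24.3 m/s
Converting: 24.3 m/s × 1.944 = 47.3 knots

47.3 knots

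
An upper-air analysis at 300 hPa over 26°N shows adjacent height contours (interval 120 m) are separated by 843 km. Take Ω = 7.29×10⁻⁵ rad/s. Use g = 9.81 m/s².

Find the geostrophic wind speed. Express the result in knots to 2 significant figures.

42 knots

Coriolis parameter at 26°N:
f = 2Ω sin φ = 2 × 7.29×10⁻⁵ × sin 26° = 6.39×10⁻⁵ s⁻¹
Height gradient: |∂Z/∂n| = 120 m / 843000 m = 1.42×10⁻⁴
On a pressure surface, geostrophic balance gives V_g = (g/f)|∂Z/∂n|:
V_g = 9.81 × 1.42×10⁻⁴ / 6.39×10⁻⁵ = 21.8 m/s
Converting: 21.8 m/s × 1.944 = 42 knots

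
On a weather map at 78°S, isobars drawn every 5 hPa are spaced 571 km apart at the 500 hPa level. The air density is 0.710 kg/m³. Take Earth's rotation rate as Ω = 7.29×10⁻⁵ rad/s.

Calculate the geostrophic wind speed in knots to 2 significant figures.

17 knots

Coriolis parameter at 78°S:
f = 2Ω sin φ = 2 × 7.29×10⁻⁵ × sin 78° = 1.43×10⁻⁴ s⁻¹
Pressure gradient: |∂P/∂n| = 500 Pa / 571000 m = 8.76×10⁻⁴ Pa/m
Geostrophic balance (pressure-gradient force = Coriolis force):
V_g = (1/(fρ)) |∂P/∂n| = 8.76×10⁻⁴ / (1.43×10⁻⁴ × 0.710) = 8.65 m/s
Converting: 8.65 m/s × 1.944 = 17 knots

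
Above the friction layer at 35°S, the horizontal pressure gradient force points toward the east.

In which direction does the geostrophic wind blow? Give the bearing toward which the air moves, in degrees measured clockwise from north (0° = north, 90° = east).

000°

The pressure-gradient force points toward the east (bearing 090°).
Geostrophic balance: in the Southern Hemisphere the Coriolis force deflects motion to the left, so the geostrophic wind blows 90° to the left of the pressure-gradient force (low pressure on the right).
Rotating 090° by 90° counterclockwise gives 000° — the wind blows toward the north.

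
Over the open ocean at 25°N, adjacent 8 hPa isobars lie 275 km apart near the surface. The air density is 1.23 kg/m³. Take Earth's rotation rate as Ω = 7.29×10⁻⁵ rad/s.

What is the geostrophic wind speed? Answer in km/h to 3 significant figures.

Coriolis parameter at 25°N:
f = 2Ω sin φ = 2 × 7.29×10⁻⁵ × sin 25° = 6.16×10⁻⁵ s⁻¹
Pressure gradient: |∂P/∂n| = 800 Pa / 275000 m = 2.91×10⁻³ Pa/m
Geostrophic balance (pressure-gradient force = Coriolis force):
V_g = (1/(fρ)) |∂P/∂n| = 2.91×10⁻³ / (6.16×10⁻⁵ × 1.23) = 38.4 m/s
Converting: 38.4 m/s × 3.6 = 138 km/h

138 km/h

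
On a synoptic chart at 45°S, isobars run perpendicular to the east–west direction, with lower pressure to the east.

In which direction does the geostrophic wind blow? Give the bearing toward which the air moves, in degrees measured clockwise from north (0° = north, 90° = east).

000°

The pressure-gradient force points toward the east (bearing 090°).
Geostrophic balance: in the Southern Hemisphere the Coriolis force deflects motion to the left, so the geostrophic wind blows 90° to the left of the pressure-gradient force (low pressure on the right).
Rotating 090° by 90° counterclockwise gives 000° — the wind blows toward the north.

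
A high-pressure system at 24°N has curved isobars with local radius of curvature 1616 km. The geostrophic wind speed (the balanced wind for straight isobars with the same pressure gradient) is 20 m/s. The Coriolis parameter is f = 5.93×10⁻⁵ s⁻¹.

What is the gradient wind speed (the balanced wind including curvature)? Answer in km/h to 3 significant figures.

Around a high, pressure-gradient force acts outward with centrifugal, so Coriolis balances both:
fV = (1/ρ)|∂P/∂n| + V²/R  →  V² − fR·V + fR·V_g = 0
With fR = 5.93×10⁻⁵ × 1616×10³ m = 95.8 m/s:
V = [fR − √((fR)² − 4 fR V_g)]/2 = [95.8 − √(95.8² − 4×95.8×20)]/2 = 28.4 m/s
Supergeostrophic (V > V_g = 20 m/s), as expected around a high.
Converting: 28.4 m/s × 3.6 = 102 km/h

102 km/h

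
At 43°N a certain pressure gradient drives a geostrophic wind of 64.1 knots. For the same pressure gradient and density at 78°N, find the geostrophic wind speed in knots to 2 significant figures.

45 knots

With the same pressure gradient and density, V_g ∝ 1/f ∝ 1/sin φ.
V₂ = V₁ · sin φ₁ / sin φ₂ = 64.1 × sin 43° / sin 78°
V₂ = 64.1 × 0.6820/0.9781 = 45 knots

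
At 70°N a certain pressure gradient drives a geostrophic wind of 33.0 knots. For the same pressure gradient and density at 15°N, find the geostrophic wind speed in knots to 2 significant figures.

With the same pressure gradient and density, V_g ∝ 1/f ∝ 1/sin φ.
V₂ = V₁ · sin φ₁ / sin φ₂ = 33.0 × sin 70° / sin 15°
V₂ = 33.0 × 0.9397/0.2588 = 120 knots

120 knots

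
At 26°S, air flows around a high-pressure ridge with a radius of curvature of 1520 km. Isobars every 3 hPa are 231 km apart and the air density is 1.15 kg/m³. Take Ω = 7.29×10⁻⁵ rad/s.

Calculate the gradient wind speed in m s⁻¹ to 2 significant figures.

Coriolis parameter at 26°S:
f = 2Ω sin φ = 2 × 7.29×10⁻⁵ × sin 26° = 6.39×10⁻⁵ s⁻¹
Pressure gradient: |∂P/∂n| = 300 Pa / 231000 m = 1.30×10⁻³ Pa/m
Geostrophic speed: V_g = |∂P/∂n|/(fρ) = 1.30×10⁻³/(6.39×10⁻⁵ × 1.15) = 17.7 m/s
Around a high, pressure-gradient force acts outward with centrifugal, so Coriolis balances both:
fV = (1/ρ)|∂P/∂n| + V²/R  →  V² − fR·V + fR·V_g = 0
With fR = 6.39×10⁻⁵ × 1520×10³ m = 97.2 m/s:
V = [fR − √((fR)² − 4 fR V_g)]/2 = [97.2 − √(97.2² − 4×97.2×17.7)]/2 = 23.2 m/s
Supergeostrophic (V > V_g = 17.7 m/s), as expected around a high.

23 m s⁻¹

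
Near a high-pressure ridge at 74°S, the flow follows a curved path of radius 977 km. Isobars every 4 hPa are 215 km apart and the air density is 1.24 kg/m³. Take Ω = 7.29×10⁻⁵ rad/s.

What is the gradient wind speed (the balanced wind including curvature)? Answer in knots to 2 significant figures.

Coriolis parameter at 74°S:
f = 2Ω sin φ = 2 × 7.29×10⁻⁵ × sin 74° = 1.40×10⁻⁴ s⁻¹
Pressure gradient: |∂P/∂n| = 400 Pa / 215000 m = 1.86×10⁻³ Pa/m
Geostrophic speed: V_g = |∂P/∂n|/(fρ) = 1.86×10⁻³/(1.40×10⁻⁴ × 1.24) = 10.7 m/s
Around a high, pressure-gradient force acts outward with centrifugal, so Coriolis balances both:
fV = (1/ρ)|∂P/∂n| + V²/R  →  V² − fR·V + fR·V_g = 0
With fR = 1.40×10⁻⁴ × 977×10³ m = 137 m/s:
V = [fR − √((fR)² − 4 fR V_g)]/2 = [137 − √(137² − 4×137×10.7)]/2 = 11.7 m/s
Supergeostrophic (V > V_g = 10.7 m/s), as expected around a high.
Converting: 11.7 m/s × 1.944 = 23 knots

23 knots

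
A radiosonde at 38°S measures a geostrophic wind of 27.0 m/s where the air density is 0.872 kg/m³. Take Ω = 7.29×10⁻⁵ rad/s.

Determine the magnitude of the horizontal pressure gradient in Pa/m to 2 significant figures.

2.1×10⁻³ Pa/m

Coriolis parameter at 38°S:
f = 2Ω sin φ = 2 × 7.29×10⁻⁵ × sin 38° = 8.98×10⁻⁵ s⁻¹
Geostrophic balance rearranged: |∂P/∂n| = f ρ V_g
|∂P/∂n| = 8.98×10⁻⁵ × 0.872 × 27.0 = 2.11×10⁻³ Pa/m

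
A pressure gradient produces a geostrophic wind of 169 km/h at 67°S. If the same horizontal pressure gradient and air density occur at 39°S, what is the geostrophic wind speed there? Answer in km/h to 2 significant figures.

250 km/h

With the same pressure gradient and density, V_g ∝ 1/f ∝ 1/sin φ.
V₂ = V₁ · sin φ₁ / sin φ₂ = 169 × sin 67° / sin 39°
V₂ = 169 × 0.9205/0.6293 = 250 km/h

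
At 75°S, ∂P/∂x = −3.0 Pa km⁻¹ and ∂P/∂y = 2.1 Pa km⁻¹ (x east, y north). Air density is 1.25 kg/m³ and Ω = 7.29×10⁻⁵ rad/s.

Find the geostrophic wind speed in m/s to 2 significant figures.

21 m/s

Coriolis parameter at 75°S:
f = 2Ω sin φ = 2 × 7.29×10⁻⁵ × sin 75° = 1.41×10⁻⁴ s⁻¹
In the Southern Hemisphere f is negative: f = −1.41×10⁻⁴ s⁻¹.
Component geostrophic relations (x east, y north):
u_g = −(1/(fρ)) ∂P/∂y,  v_g = (1/(fρ)) ∂P/∂x
u_g = −(2.1×10⁻³)/(−1.41×10⁻⁴ × 1.25) = 11.9 m/s;  v_g = (−3.0×10⁻³)/(−1.41×10⁻⁴ × 1.25) = 17.0 m/s
|V_g| = √(u_g² + v_g²) = 20.8 m/s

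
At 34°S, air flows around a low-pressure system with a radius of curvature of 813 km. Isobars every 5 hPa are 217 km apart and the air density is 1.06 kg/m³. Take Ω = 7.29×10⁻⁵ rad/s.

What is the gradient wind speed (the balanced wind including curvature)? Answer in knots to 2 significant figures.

Coriolis parameter at 34°S:
f = 2Ω sin φ = 2 × 7.29×10⁻⁵ × sin 34° = 8.15×10⁻⁵ s⁻¹
Pressure gradient: |∂P/∂n| = 500 Pa / 217000 m = 2.30×10⁻³ Pa/m
Geostrophic speed: V_g = |∂P/∂n|/(fρ) = 2.30×10⁻³/(8.15×10⁻⁵ × 1.06) = 26.7 m/s
Around a low, centrifugal force acts outward with Coriolis, so pressure-gradient force balances both:
(1/ρ)|∂P/∂n| = fV + V²/R  →  V² + fR·V − fR·V_g = 0
With fR = 8.15×10⁻⁵ × 813×10³ m = 66.3 m/s:
V = [−fR + √((fR)² + 4 fR V_g)]/2 = [−66.3 + √(66.3² + 4×66.3×26.7)]/2 = 20.4 m/s
Subgeostrophic (V < V_g = 26.7 m/s), as expected around a low.
Converting: 20.4 m/s × 1.944 = 40 knots

40 knots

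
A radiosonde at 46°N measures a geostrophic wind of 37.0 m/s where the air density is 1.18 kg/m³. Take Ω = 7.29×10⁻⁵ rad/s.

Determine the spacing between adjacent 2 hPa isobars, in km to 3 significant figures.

43.7 km

Coriolis parameter at 46°N:
f = 2Ω sin φ = 2 × 7.29×10⁻⁵ × sin 46° = 1.05×10⁻⁴ s⁻¹
Geostrophic balance rearranged: |∂P/∂n| = f ρ V_g
|∂P/∂n| = 1.05×10⁻⁴ × 1.18 × 37.0 = 4.58×10⁻³ Pa/m
Isobar spacing: Δn = ΔP/|∂P/∂n| = 200 Pa / 4.58×10⁻³ Pa/m = 43677 m ≈ 43.7 km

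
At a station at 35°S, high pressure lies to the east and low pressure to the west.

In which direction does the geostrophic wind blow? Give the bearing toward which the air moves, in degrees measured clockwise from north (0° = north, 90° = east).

180°

The pressure-gradient force points toward the west (bearing 270°).
Geostrophic balance: in the Southern Hemisphere the Coriolis force deflects motion to the left, so the geostrophic wind blows 90° to the left of the pressure-gradient force (low pressure on the right).
Rotating 270° by 90° counterclockwise gives 180° — the wind blows toward the south.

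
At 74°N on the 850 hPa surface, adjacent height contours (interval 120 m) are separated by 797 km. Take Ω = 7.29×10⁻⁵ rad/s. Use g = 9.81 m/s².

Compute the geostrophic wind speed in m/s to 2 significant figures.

Coriolis parameter at 74°N:
f = 2Ω sin φ = 2 × 7.29×10⁻⁵ × sin 74° = 1.40×10⁻⁴ s⁻¹
Height gradient: |∂Z/∂n| = 120 m / 797000 m = 1.51×10⁻⁴
On a pressure surface, geostrophic balance gives V_g = (g/f)|∂Z/∂n|:
V_g = 9.81 × 1.51×10⁻⁴ / 1.40×10⁻⁴ = 10.5 m/s

11 m/s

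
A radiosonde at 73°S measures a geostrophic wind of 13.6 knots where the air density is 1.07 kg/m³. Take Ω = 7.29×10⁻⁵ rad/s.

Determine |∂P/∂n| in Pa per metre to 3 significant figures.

Coriolis parameter at 73°S:
f = 2Ω sin φ = 2 × 7.29×10⁻⁵ × sin 73° = 1.39×10⁻⁴ s⁻¹
Wind speed in SI: 13.6 knots = 7.00 m/s
Geostrophic balance rearranged: |∂P/∂n| = f ρ V_g
|∂P/∂n| = 1.39×10⁻⁴ × 1.07 × 7.00 = 1.04×10⁻³ Pa/m

1.04×10⁻³ Pa/m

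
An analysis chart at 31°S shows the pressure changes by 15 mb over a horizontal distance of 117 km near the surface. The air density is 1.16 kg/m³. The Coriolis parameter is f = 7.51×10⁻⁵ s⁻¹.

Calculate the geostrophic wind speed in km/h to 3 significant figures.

Pressure gradient: |∂P/∂n| = 1500 Pa / 117000 m = 1.28×10⁻² Pa/m
Geostrophic balance (pressure-gradient force = Coriolis force):
V_g = (1/(fρ)) |∂P/∂n| = 1.28×10⁻² / (7.51×10⁻⁵ × 1.16) = 147 m/s
Converting: 147 m/s × 3.6 = 530 km/h

530 km/h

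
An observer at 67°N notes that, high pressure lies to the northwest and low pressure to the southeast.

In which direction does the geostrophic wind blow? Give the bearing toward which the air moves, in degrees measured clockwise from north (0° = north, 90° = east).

The pressure-gradient force points toward the southeast (bearing 135°).
Geostrophic balance: in the Northern Hemisphere the Coriolis force deflects motion to the right, so the geostrophic wind blows 90° to the right of the pressure-gradient force (low pressure on the left).
Rotating 135° by 90° clockwise gives 225° — the wind blows toward the southwest.

225°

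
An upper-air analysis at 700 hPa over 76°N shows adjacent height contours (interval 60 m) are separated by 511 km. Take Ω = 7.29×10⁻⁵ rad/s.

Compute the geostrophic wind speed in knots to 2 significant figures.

Coriolis parameter at 76°N:
f = 2Ω sin φ = 2 × 7.29×10⁻⁵ × sin 76° = 1.41×10⁻⁴ s⁻¹
Height gradient: |∂Z/∂n| = 60 m / 511000 m = 1.17×10⁻⁴
On a pressure surface, geostrophic balance gives V_g = (g/f)|∂Z/∂n|:
V_g = 9.81 × 1.17×10⁻⁴ / 1.41×10⁻⁴ = 8.14 m/s
Converting: 8.14 m/s × 1.944 = 16 knots

16 knots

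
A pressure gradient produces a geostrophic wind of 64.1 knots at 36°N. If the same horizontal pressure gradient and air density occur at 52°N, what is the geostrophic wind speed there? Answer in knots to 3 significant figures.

47.8 knots

With the same pressure gradient and density, V_g ∝ 1/f ∝ 1/sin φ.
V₂ = V₁ · sin φ₁ / sin φ₂ = 64.1 × sin 36° / sin 52°
V₂ = 64.1 × 0.5878/0.7880 = 47.8 knots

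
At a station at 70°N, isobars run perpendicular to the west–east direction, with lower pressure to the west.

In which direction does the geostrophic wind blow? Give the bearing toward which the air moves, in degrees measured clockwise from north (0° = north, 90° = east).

000°

The pressure-gradient force points toward the west (bearing 270°).
Geostrophic balance: in the Northern Hemisphere the Coriolis force deflects motion to the right, so the geostrophic wind blows 90° to the right of the pressure-gradient force (low pressure on the left).
Rotating 270° by 90° clockwise gives 000° — the wind blows toward the north.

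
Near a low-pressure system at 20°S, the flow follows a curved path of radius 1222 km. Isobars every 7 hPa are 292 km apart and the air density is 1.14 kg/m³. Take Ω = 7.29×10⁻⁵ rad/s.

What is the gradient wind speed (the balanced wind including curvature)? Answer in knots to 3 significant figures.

Coriolis parameter at 20°S:
f = 2Ω sin φ = 2 × 7.29×10⁻⁵ × sin 20° = 4.99×10⁻⁵ s⁻¹
Pressure gradient: |∂P/∂n| = 700 Pa / 292000 m = 2.40×10⁻³ Pa/m
Geostrophic speed: V_g = |∂P/∂n|/(fρ) = 2.40×10⁻³/(4.99×10⁻⁵ × 1.14) = 42.2 m/s
Around a low, centrifugal force acts outward with Coriolis, so pressure-gradient force balances both:
(1/ρ)|∂P/∂n| = fV + V²/R  →  V² + fR·V − fR·V_g = 0
With fR = 4.99×10⁻⁵ × 1222×10³ m = 60.9 m/s:
V = [−fR + √((fR)² + 4 fR V_g)]/2 = [−60.9 + √(60.9² + 4×60.9×42.2)]/2 = 28.7 m/s
Subgeostrophic (V < V_g = 42.2 m/s), as expected around a low.
Converting: 28.7 m/s × 1.944 = 55.7 knots

55.7 knots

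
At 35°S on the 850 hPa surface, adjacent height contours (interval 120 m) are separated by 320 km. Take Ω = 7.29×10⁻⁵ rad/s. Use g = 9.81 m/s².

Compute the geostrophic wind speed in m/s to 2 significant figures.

Coriolis parameter at 35°S:
f = 2Ω sin φ = 2 × 7.29×10⁻⁵ × sin 35° = 8.36×10⁻⁵ s⁻¹
Height gradient: |∂Z/∂n| = 120 m / 320000 m = 3.75×10⁻⁴
On a pressure surface, geostrophic balance gives V_g = (g/f)|∂Z/∂n|:
V_g = 9.81 × 3.75×10⁻⁴ / 8.36×10⁻⁵ = 44.0 m/s

44 m/s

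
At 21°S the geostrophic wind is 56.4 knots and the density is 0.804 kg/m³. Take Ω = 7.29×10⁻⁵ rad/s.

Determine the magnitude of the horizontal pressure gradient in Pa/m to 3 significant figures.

Coriolis parameter at 21°S:
f = 2Ω sin φ = 2 × 7.29×10⁻⁵ × sin 21° = 5.23×10⁻⁵ s⁻¹
Wind speed in SI: 56.4 knots = 29.0 m/s
Geostrophic balance rearranged: |∂P/∂n| = f ρ V_g
|∂P/∂n| = 5.23×10⁻⁵ × 0.804 × 29.0 = 1.22×10⁻³ Pa/m

1.22×10⁻³ Pa/m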